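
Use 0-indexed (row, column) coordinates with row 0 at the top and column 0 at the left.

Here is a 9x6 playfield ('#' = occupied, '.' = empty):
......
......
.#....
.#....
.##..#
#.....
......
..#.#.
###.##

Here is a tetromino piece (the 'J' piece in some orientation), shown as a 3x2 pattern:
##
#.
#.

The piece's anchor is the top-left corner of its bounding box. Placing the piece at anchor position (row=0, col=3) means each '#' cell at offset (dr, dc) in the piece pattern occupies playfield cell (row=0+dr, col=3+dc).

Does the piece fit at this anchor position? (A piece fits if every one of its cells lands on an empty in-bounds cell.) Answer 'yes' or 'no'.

Check each piece cell at anchor (0, 3):
  offset (0,0) -> (0,3): empty -> OK
  offset (0,1) -> (0,4): empty -> OK
  offset (1,0) -> (1,3): empty -> OK
  offset (2,0) -> (2,3): empty -> OK
All cells valid: yes

Answer: yes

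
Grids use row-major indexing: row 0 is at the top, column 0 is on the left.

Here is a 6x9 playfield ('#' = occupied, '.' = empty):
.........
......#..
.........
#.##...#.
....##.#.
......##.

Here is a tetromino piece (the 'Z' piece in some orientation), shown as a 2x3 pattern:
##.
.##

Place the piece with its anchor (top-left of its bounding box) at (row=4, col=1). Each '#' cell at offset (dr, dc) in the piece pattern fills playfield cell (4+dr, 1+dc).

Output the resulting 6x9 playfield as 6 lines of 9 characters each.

Answer: .........
......#..
.........
#.##...#.
.##.##.#.
..##..##.

Derivation:
Fill (4+0,1+0) = (4,1)
Fill (4+0,1+1) = (4,2)
Fill (4+1,1+1) = (5,2)
Fill (4+1,1+2) = (5,3)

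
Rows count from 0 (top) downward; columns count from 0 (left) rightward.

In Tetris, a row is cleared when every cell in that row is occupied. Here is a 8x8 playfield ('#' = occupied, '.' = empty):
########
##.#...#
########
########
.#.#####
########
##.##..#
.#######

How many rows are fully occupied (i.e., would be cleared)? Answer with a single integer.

Answer: 4

Derivation:
Check each row:
  row 0: 0 empty cells -> FULL (clear)
  row 1: 4 empty cells -> not full
  row 2: 0 empty cells -> FULL (clear)
  row 3: 0 empty cells -> FULL (clear)
  row 4: 2 empty cells -> not full
  row 5: 0 empty cells -> FULL (clear)
  row 6: 3 empty cells -> not full
  row 7: 1 empty cell -> not full
Total rows cleared: 4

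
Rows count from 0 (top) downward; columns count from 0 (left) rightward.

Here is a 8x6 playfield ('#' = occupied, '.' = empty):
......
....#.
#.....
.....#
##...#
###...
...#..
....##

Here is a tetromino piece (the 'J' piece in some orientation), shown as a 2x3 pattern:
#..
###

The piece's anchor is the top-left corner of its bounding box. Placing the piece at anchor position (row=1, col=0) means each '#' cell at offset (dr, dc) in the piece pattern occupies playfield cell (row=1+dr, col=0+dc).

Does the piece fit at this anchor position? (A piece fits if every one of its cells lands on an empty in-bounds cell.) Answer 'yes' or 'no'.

Answer: no

Derivation:
Check each piece cell at anchor (1, 0):
  offset (0,0) -> (1,0): empty -> OK
  offset (1,0) -> (2,0): occupied ('#') -> FAIL
  offset (1,1) -> (2,1): empty -> OK
  offset (1,2) -> (2,2): empty -> OK
All cells valid: no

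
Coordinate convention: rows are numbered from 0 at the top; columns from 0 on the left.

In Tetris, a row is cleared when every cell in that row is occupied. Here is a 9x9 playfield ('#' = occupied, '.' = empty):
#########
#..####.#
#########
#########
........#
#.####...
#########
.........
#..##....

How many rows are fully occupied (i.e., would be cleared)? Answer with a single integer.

Check each row:
  row 0: 0 empty cells -> FULL (clear)
  row 1: 3 empty cells -> not full
  row 2: 0 empty cells -> FULL (clear)
  row 3: 0 empty cells -> FULL (clear)
  row 4: 8 empty cells -> not full
  row 5: 4 empty cells -> not full
  row 6: 0 empty cells -> FULL (clear)
  row 7: 9 empty cells -> not full
  row 8: 6 empty cells -> not full
Total rows cleared: 4

Answer: 4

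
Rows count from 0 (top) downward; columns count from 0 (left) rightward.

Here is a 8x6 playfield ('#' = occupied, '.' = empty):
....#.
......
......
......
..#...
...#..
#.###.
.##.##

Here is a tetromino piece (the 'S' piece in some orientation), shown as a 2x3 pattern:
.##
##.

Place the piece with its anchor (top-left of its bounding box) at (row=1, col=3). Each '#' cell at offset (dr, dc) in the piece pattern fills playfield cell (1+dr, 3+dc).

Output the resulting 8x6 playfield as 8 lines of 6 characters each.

Fill (1+0,3+1) = (1,4)
Fill (1+0,3+2) = (1,5)
Fill (1+1,3+0) = (2,3)
Fill (1+1,3+1) = (2,4)

Answer: ....#.
....##
...##.
......
..#...
...#..
#.###.
.##.##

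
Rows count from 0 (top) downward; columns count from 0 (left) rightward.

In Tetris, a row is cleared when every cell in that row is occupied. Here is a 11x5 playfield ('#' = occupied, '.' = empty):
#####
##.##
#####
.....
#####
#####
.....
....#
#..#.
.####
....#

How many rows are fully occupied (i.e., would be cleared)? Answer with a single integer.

Check each row:
  row 0: 0 empty cells -> FULL (clear)
  row 1: 1 empty cell -> not full
  row 2: 0 empty cells -> FULL (clear)
  row 3: 5 empty cells -> not full
  row 4: 0 empty cells -> FULL (clear)
  row 5: 0 empty cells -> FULL (clear)
  row 6: 5 empty cells -> not full
  row 7: 4 empty cells -> not full
  row 8: 3 empty cells -> not full
  row 9: 1 empty cell -> not full
  row 10: 4 empty cells -> not full
Total rows cleared: 4

Answer: 4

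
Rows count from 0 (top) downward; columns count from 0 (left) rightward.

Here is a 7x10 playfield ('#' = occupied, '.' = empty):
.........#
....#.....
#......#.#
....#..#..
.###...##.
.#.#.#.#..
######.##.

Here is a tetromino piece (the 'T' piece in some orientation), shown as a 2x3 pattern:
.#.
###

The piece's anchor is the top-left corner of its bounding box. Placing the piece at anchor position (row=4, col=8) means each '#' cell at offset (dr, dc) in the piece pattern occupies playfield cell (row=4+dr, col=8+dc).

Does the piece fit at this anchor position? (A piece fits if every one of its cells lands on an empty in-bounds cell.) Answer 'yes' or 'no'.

Answer: no

Derivation:
Check each piece cell at anchor (4, 8):
  offset (0,1) -> (4,9): empty -> OK
  offset (1,0) -> (5,8): empty -> OK
  offset (1,1) -> (5,9): empty -> OK
  offset (1,2) -> (5,10): out of bounds -> FAIL
All cells valid: no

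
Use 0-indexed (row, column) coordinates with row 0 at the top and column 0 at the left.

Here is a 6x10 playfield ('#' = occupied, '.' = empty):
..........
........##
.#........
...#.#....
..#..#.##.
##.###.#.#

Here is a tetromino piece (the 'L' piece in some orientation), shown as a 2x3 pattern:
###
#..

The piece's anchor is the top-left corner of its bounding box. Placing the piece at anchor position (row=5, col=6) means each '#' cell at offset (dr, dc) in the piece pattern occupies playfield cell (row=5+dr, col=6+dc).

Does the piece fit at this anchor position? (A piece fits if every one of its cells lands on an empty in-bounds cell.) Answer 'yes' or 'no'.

Check each piece cell at anchor (5, 6):
  offset (0,0) -> (5,6): empty -> OK
  offset (0,1) -> (5,7): occupied ('#') -> FAIL
  offset (0,2) -> (5,8): empty -> OK
  offset (1,0) -> (6,6): out of bounds -> FAIL
All cells valid: no

Answer: no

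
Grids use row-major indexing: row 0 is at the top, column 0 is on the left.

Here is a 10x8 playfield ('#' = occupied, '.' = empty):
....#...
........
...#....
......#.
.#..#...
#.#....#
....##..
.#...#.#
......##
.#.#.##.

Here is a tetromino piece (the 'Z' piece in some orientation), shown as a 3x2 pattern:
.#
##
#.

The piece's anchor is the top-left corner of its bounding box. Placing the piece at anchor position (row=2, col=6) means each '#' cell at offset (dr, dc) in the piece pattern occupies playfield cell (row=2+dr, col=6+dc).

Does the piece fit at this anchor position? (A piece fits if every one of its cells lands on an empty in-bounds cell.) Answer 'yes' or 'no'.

Check each piece cell at anchor (2, 6):
  offset (0,1) -> (2,7): empty -> OK
  offset (1,0) -> (3,6): occupied ('#') -> FAIL
  offset (1,1) -> (3,7): empty -> OK
  offset (2,0) -> (4,6): empty -> OK
All cells valid: no

Answer: no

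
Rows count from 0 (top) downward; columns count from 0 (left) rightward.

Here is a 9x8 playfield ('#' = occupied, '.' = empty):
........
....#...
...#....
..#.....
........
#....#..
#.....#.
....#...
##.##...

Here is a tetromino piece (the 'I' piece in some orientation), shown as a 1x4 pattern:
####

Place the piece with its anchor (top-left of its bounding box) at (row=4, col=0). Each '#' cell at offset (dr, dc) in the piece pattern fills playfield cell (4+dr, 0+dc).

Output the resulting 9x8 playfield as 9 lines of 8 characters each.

Answer: ........
....#...
...#....
..#.....
####....
#....#..
#.....#.
....#...
##.##...

Derivation:
Fill (4+0,0+0) = (4,0)
Fill (4+0,0+1) = (4,1)
Fill (4+0,0+2) = (4,2)
Fill (4+0,0+3) = (4,3)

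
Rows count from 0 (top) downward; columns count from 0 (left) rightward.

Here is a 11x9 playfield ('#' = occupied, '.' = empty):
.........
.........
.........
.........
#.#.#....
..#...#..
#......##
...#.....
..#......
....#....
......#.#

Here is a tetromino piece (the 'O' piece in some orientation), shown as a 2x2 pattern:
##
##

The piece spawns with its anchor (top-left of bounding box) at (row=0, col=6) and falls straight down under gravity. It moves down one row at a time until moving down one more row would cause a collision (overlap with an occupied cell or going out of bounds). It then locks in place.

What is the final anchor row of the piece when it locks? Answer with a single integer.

Answer: 3

Derivation:
Spawn at (row=0, col=6). Try each row:
  row 0: fits
  row 1: fits
  row 2: fits
  row 3: fits
  row 4: blocked -> lock at row 3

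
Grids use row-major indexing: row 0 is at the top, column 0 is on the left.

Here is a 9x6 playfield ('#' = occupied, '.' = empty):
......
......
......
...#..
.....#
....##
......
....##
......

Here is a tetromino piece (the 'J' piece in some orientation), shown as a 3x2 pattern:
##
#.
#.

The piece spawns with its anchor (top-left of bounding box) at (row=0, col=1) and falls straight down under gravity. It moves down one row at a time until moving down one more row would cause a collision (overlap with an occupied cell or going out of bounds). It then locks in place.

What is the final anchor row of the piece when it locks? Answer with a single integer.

Spawn at (row=0, col=1). Try each row:
  row 0: fits
  row 1: fits
  row 2: fits
  row 3: fits
  row 4: fits
  row 5: fits
  row 6: fits
  row 7: blocked -> lock at row 6

Answer: 6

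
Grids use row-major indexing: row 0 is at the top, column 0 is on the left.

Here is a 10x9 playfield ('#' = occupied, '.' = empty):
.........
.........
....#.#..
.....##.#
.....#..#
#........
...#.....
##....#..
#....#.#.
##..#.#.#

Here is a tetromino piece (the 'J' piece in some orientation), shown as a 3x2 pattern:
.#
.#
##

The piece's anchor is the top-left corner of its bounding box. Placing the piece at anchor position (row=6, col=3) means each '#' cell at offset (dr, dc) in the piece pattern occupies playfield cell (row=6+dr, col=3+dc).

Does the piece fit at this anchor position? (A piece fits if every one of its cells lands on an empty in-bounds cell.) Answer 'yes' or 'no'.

Check each piece cell at anchor (6, 3):
  offset (0,1) -> (6,4): empty -> OK
  offset (1,1) -> (7,4): empty -> OK
  offset (2,0) -> (8,3): empty -> OK
  offset (2,1) -> (8,4): empty -> OK
All cells valid: yes

Answer: yes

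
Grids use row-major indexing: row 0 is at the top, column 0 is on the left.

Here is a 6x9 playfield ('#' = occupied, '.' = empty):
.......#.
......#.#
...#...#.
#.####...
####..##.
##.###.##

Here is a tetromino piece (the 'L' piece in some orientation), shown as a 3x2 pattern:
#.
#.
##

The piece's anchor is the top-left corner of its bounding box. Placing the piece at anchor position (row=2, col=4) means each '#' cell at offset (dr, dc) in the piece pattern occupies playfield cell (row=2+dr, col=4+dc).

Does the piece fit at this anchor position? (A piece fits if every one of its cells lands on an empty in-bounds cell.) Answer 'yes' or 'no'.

Answer: no

Derivation:
Check each piece cell at anchor (2, 4):
  offset (0,0) -> (2,4): empty -> OK
  offset (1,0) -> (3,4): occupied ('#') -> FAIL
  offset (2,0) -> (4,4): empty -> OK
  offset (2,1) -> (4,5): empty -> OK
All cells valid: no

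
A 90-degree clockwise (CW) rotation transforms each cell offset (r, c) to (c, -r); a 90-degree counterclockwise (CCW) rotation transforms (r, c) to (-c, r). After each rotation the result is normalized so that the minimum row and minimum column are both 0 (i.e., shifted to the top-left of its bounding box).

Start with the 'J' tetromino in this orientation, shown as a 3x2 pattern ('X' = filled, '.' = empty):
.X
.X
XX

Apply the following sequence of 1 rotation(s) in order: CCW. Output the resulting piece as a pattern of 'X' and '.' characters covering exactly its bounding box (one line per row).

Start:
.X
.X
XX
After rotation 1 (CCW):
XXX
..X

Answer: XXX
..X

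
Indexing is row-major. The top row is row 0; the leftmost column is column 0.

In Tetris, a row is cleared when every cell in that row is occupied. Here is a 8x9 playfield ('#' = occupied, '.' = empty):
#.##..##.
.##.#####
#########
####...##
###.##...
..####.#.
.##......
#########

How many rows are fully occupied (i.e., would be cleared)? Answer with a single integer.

Answer: 2

Derivation:
Check each row:
  row 0: 4 empty cells -> not full
  row 1: 2 empty cells -> not full
  row 2: 0 empty cells -> FULL (clear)
  row 3: 3 empty cells -> not full
  row 4: 4 empty cells -> not full
  row 5: 4 empty cells -> not full
  row 6: 7 empty cells -> not full
  row 7: 0 empty cells -> FULL (clear)
Total rows cleared: 2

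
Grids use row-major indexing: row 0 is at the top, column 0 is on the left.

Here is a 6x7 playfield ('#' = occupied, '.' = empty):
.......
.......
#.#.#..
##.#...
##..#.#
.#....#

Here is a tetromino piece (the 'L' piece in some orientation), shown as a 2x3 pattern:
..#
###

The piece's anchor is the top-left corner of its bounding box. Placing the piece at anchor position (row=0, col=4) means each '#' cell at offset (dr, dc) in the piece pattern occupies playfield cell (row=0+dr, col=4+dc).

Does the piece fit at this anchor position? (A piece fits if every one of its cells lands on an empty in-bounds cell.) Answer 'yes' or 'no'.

Check each piece cell at anchor (0, 4):
  offset (0,2) -> (0,6): empty -> OK
  offset (1,0) -> (1,4): empty -> OK
  offset (1,1) -> (1,5): empty -> OK
  offset (1,2) -> (1,6): empty -> OK
All cells valid: yes

Answer: yes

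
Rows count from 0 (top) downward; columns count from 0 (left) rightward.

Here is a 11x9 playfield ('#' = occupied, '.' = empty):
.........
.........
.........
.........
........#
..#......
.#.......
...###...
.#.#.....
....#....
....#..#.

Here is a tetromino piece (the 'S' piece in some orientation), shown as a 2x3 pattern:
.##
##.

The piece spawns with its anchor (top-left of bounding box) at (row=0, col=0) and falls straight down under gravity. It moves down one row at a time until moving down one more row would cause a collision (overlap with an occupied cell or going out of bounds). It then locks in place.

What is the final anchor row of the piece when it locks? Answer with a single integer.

Answer: 4

Derivation:
Spawn at (row=0, col=0). Try each row:
  row 0: fits
  row 1: fits
  row 2: fits
  row 3: fits
  row 4: fits
  row 5: blocked -> lock at row 4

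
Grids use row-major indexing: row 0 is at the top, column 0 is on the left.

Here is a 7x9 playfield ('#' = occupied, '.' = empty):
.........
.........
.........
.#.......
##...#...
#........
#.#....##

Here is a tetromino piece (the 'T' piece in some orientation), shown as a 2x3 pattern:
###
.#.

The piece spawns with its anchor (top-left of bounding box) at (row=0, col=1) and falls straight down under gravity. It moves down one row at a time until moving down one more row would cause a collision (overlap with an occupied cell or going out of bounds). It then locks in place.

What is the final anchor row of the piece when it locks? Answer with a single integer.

Spawn at (row=0, col=1). Try each row:
  row 0: fits
  row 1: fits
  row 2: fits
  row 3: blocked -> lock at row 2

Answer: 2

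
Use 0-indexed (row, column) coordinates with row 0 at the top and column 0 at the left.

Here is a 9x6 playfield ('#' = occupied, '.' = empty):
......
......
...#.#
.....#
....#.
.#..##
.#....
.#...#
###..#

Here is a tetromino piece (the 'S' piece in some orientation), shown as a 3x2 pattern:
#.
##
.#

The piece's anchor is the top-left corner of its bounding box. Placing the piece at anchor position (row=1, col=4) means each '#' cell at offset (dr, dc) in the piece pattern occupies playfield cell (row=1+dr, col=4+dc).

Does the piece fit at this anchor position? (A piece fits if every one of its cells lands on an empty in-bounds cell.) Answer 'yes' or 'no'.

Check each piece cell at anchor (1, 4):
  offset (0,0) -> (1,4): empty -> OK
  offset (1,0) -> (2,4): empty -> OK
  offset (1,1) -> (2,5): occupied ('#') -> FAIL
  offset (2,1) -> (3,5): occupied ('#') -> FAIL
All cells valid: no

Answer: no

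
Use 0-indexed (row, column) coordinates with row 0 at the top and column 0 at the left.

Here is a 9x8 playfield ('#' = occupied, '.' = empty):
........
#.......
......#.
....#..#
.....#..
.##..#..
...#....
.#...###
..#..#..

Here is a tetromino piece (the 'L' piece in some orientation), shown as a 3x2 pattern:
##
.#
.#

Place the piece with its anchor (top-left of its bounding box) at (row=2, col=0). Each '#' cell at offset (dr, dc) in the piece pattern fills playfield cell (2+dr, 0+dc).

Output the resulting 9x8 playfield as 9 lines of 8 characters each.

Fill (2+0,0+0) = (2,0)
Fill (2+0,0+1) = (2,1)
Fill (2+1,0+1) = (3,1)
Fill (2+2,0+1) = (4,1)

Answer: ........
#.......
##....#.
.#..#..#
.#...#..
.##..#..
...#....
.#...###
..#..#..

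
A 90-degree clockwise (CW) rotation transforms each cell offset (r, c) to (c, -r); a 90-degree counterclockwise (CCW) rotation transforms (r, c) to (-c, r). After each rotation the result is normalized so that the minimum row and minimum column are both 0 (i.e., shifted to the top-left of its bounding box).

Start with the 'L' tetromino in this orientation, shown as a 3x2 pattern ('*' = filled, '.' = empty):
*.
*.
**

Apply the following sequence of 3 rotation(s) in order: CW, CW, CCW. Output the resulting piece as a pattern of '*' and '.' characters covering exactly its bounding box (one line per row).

Start:
*.
*.
**
After rotation 1 (CW):
***
*..
After rotation 2 (CW):
**
.*
.*
After rotation 3 (CCW):
***
*..

Answer: ***
*..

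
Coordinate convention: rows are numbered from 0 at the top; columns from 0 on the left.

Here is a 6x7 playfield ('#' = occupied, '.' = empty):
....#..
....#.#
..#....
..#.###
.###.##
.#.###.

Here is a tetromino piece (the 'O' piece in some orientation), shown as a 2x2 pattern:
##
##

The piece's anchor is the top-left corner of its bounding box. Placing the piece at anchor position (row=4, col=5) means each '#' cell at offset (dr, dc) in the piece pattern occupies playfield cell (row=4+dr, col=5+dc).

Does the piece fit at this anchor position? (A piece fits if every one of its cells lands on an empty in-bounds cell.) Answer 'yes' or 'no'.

Check each piece cell at anchor (4, 5):
  offset (0,0) -> (4,5): occupied ('#') -> FAIL
  offset (0,1) -> (4,6): occupied ('#') -> FAIL
  offset (1,0) -> (5,5): occupied ('#') -> FAIL
  offset (1,1) -> (5,6): empty -> OK
All cells valid: no

Answer: no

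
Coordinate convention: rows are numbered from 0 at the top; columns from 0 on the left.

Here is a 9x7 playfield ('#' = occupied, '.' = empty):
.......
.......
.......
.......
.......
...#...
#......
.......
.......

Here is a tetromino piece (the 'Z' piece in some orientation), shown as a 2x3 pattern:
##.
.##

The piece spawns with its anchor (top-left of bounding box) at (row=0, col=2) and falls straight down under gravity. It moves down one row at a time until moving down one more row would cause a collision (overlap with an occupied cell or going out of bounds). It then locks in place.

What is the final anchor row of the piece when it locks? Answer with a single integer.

Spawn at (row=0, col=2). Try each row:
  row 0: fits
  row 1: fits
  row 2: fits
  row 3: fits
  row 4: blocked -> lock at row 3

Answer: 3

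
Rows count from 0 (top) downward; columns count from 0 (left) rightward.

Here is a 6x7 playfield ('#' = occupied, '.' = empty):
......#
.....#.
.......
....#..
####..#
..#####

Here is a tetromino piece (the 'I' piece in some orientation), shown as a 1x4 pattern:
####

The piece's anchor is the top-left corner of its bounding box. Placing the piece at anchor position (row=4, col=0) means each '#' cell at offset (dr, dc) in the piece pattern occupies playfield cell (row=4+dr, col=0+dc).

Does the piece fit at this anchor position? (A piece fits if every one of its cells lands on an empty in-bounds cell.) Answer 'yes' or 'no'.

Check each piece cell at anchor (4, 0):
  offset (0,0) -> (4,0): occupied ('#') -> FAIL
  offset (0,1) -> (4,1): occupied ('#') -> FAIL
  offset (0,2) -> (4,2): occupied ('#') -> FAIL
  offset (0,3) -> (4,3): occupied ('#') -> FAIL
All cells valid: no

Answer: no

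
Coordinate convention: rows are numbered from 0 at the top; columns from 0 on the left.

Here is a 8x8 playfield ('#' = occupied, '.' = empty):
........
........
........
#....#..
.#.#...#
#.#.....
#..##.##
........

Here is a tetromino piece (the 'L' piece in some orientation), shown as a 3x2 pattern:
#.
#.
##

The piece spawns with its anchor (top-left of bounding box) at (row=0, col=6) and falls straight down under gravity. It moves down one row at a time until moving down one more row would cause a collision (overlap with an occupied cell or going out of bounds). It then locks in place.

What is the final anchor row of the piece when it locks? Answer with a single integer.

Answer: 1

Derivation:
Spawn at (row=0, col=6). Try each row:
  row 0: fits
  row 1: fits
  row 2: blocked -> lock at row 1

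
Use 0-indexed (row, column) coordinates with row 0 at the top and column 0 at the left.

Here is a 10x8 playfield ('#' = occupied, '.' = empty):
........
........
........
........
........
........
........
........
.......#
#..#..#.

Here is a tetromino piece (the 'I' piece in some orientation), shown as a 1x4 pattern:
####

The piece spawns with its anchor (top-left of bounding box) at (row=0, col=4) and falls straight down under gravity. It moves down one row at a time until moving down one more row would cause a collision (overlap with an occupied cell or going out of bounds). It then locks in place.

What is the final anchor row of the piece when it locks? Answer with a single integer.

Spawn at (row=0, col=4). Try each row:
  row 0: fits
  row 1: fits
  row 2: fits
  row 3: fits
  row 4: fits
  row 5: fits
  row 6: fits
  row 7: fits
  row 8: blocked -> lock at row 7

Answer: 7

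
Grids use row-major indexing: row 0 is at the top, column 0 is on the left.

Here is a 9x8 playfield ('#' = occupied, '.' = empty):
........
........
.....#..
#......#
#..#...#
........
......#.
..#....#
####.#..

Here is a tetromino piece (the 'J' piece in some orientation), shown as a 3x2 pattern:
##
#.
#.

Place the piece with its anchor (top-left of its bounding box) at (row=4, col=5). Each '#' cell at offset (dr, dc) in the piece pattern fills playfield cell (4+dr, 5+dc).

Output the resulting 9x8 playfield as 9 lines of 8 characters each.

Answer: ........
........
.....#..
#......#
#..#.###
.....#..
.....##.
..#....#
####.#..

Derivation:
Fill (4+0,5+0) = (4,5)
Fill (4+0,5+1) = (4,6)
Fill (4+1,5+0) = (5,5)
Fill (4+2,5+0) = (6,5)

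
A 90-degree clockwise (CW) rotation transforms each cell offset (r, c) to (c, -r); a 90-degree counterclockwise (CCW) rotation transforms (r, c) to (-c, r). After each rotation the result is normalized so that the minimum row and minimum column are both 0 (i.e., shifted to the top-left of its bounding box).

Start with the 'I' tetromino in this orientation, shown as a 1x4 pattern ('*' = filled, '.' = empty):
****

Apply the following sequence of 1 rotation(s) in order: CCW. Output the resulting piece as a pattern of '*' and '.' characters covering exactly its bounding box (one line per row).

Start:
****
After rotation 1 (CCW):
*
*
*
*

Answer: *
*
*
*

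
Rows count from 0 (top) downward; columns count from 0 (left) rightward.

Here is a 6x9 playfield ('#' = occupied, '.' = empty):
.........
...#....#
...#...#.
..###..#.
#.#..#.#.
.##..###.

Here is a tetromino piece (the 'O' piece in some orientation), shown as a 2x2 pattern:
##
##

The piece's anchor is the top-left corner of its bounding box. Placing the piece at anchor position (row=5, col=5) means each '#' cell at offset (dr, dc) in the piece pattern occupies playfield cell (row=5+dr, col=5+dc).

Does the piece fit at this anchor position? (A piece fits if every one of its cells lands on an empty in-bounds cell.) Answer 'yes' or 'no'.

Answer: no

Derivation:
Check each piece cell at anchor (5, 5):
  offset (0,0) -> (5,5): occupied ('#') -> FAIL
  offset (0,1) -> (5,6): occupied ('#') -> FAIL
  offset (1,0) -> (6,5): out of bounds -> FAIL
  offset (1,1) -> (6,6): out of bounds -> FAIL
All cells valid: no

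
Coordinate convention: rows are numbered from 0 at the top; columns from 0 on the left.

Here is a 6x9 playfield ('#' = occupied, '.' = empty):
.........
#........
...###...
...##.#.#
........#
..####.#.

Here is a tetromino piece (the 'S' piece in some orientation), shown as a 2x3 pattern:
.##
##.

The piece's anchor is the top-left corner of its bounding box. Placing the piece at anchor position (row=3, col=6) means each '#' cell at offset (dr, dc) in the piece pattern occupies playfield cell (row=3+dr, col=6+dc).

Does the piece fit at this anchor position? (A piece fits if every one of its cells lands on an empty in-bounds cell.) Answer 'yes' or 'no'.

Answer: no

Derivation:
Check each piece cell at anchor (3, 6):
  offset (0,1) -> (3,7): empty -> OK
  offset (0,2) -> (3,8): occupied ('#') -> FAIL
  offset (1,0) -> (4,6): empty -> OK
  offset (1,1) -> (4,7): empty -> OK
All cells valid: no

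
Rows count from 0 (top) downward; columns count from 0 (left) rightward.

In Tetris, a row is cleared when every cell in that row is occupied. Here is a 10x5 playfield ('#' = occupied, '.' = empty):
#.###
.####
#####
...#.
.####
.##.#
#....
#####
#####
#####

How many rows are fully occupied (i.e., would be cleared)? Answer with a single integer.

Answer: 4

Derivation:
Check each row:
  row 0: 1 empty cell -> not full
  row 1: 1 empty cell -> not full
  row 2: 0 empty cells -> FULL (clear)
  row 3: 4 empty cells -> not full
  row 4: 1 empty cell -> not full
  row 5: 2 empty cells -> not full
  row 6: 4 empty cells -> not full
  row 7: 0 empty cells -> FULL (clear)
  row 8: 0 empty cells -> FULL (clear)
  row 9: 0 empty cells -> FULL (clear)
Total rows cleared: 4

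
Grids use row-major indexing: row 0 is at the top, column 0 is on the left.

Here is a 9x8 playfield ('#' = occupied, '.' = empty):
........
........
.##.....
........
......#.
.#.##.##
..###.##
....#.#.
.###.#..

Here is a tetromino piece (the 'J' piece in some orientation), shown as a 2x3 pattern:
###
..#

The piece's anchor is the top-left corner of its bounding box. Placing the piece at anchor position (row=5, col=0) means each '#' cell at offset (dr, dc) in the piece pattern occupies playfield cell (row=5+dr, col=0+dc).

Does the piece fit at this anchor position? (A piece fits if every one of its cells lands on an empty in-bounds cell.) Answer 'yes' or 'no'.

Check each piece cell at anchor (5, 0):
  offset (0,0) -> (5,0): empty -> OK
  offset (0,1) -> (5,1): occupied ('#') -> FAIL
  offset (0,2) -> (5,2): empty -> OK
  offset (1,2) -> (6,2): occupied ('#') -> FAIL
All cells valid: no

Answer: no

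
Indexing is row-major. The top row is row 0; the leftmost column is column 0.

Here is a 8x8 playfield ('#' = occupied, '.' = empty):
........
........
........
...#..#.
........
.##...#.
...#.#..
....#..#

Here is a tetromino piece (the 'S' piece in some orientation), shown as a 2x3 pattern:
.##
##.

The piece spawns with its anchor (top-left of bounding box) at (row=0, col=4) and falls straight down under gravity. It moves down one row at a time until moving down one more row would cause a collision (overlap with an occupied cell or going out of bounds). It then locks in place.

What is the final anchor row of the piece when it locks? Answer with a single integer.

Spawn at (row=0, col=4). Try each row:
  row 0: fits
  row 1: fits
  row 2: fits
  row 3: blocked -> lock at row 2

Answer: 2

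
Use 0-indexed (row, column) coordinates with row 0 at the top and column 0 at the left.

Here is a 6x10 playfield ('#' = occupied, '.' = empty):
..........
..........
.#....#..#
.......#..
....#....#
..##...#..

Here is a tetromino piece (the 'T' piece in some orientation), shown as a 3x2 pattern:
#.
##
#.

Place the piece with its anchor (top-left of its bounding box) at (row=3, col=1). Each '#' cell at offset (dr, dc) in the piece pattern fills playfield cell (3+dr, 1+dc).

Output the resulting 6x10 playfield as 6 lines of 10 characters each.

Fill (3+0,1+0) = (3,1)
Fill (3+1,1+0) = (4,1)
Fill (3+1,1+1) = (4,2)
Fill (3+2,1+0) = (5,1)

Answer: ..........
..........
.#....#..#
.#.....#..
.##.#....#
.###...#..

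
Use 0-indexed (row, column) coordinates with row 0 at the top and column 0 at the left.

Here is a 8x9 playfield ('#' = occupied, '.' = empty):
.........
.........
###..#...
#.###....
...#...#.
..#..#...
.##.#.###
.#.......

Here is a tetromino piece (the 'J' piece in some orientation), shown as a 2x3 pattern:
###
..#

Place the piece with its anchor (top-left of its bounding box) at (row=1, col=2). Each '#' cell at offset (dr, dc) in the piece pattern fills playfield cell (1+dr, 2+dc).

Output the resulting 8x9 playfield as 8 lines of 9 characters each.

Answer: .........
..###....
###.##...
#.###....
...#...#.
..#..#...
.##.#.###
.#.......

Derivation:
Fill (1+0,2+0) = (1,2)
Fill (1+0,2+1) = (1,3)
Fill (1+0,2+2) = (1,4)
Fill (1+1,2+2) = (2,4)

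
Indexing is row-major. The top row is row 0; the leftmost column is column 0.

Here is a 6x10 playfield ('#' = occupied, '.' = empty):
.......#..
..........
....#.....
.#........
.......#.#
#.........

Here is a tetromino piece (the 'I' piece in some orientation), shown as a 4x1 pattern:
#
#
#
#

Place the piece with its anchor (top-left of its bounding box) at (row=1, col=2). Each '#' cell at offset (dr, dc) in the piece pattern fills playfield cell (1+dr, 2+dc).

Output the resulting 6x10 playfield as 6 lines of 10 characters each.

Fill (1+0,2+0) = (1,2)
Fill (1+1,2+0) = (2,2)
Fill (1+2,2+0) = (3,2)
Fill (1+3,2+0) = (4,2)

Answer: .......#..
..#.......
..#.#.....
.##.......
..#....#.#
#.........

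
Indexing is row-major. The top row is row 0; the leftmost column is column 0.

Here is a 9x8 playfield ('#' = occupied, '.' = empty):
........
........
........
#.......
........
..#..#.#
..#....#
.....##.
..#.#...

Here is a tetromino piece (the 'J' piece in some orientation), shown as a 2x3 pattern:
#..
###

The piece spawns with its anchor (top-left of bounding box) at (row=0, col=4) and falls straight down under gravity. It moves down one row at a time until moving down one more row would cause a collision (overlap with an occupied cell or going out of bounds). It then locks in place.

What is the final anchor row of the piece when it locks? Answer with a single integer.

Answer: 3

Derivation:
Spawn at (row=0, col=4). Try each row:
  row 0: fits
  row 1: fits
  row 2: fits
  row 3: fits
  row 4: blocked -> lock at row 3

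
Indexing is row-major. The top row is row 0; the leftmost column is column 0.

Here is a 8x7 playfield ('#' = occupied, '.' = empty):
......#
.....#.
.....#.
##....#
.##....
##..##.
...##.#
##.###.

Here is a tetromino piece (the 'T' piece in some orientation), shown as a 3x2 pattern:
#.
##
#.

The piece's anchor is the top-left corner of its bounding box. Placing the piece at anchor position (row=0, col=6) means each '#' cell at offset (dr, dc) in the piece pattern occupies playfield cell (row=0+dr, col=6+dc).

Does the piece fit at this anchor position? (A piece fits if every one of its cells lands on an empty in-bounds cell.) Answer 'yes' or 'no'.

Answer: no

Derivation:
Check each piece cell at anchor (0, 6):
  offset (0,0) -> (0,6): occupied ('#') -> FAIL
  offset (1,0) -> (1,6): empty -> OK
  offset (1,1) -> (1,7): out of bounds -> FAIL
  offset (2,0) -> (2,6): empty -> OK
All cells valid: no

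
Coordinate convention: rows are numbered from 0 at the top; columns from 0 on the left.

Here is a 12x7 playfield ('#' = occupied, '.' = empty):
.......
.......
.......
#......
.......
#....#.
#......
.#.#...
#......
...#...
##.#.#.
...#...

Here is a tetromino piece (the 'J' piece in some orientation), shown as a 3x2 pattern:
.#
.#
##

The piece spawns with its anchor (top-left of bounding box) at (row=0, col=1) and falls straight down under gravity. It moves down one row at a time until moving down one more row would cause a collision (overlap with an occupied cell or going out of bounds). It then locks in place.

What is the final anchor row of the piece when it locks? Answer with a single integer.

Spawn at (row=0, col=1). Try each row:
  row 0: fits
  row 1: fits
  row 2: fits
  row 3: fits
  row 4: fits
  row 5: blocked -> lock at row 4

Answer: 4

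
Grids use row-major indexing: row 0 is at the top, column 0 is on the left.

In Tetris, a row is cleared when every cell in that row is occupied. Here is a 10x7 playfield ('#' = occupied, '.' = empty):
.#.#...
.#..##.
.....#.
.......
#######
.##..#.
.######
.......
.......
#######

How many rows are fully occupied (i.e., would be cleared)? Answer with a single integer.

Answer: 2

Derivation:
Check each row:
  row 0: 5 empty cells -> not full
  row 1: 4 empty cells -> not full
  row 2: 6 empty cells -> not full
  row 3: 7 empty cells -> not full
  row 4: 0 empty cells -> FULL (clear)
  row 5: 4 empty cells -> not full
  row 6: 1 empty cell -> not full
  row 7: 7 empty cells -> not full
  row 8: 7 empty cells -> not full
  row 9: 0 empty cells -> FULL (clear)
Total rows cleared: 2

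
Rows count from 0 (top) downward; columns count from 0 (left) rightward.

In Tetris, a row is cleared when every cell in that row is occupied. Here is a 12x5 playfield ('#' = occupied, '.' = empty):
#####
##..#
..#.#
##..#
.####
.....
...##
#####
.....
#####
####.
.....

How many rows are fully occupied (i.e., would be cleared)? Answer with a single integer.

Answer: 3

Derivation:
Check each row:
  row 0: 0 empty cells -> FULL (clear)
  row 1: 2 empty cells -> not full
  row 2: 3 empty cells -> not full
  row 3: 2 empty cells -> not full
  row 4: 1 empty cell -> not full
  row 5: 5 empty cells -> not full
  row 6: 3 empty cells -> not full
  row 7: 0 empty cells -> FULL (clear)
  row 8: 5 empty cells -> not full
  row 9: 0 empty cells -> FULL (clear)
  row 10: 1 empty cell -> not full
  row 11: 5 empty cells -> not full
Total rows cleared: 3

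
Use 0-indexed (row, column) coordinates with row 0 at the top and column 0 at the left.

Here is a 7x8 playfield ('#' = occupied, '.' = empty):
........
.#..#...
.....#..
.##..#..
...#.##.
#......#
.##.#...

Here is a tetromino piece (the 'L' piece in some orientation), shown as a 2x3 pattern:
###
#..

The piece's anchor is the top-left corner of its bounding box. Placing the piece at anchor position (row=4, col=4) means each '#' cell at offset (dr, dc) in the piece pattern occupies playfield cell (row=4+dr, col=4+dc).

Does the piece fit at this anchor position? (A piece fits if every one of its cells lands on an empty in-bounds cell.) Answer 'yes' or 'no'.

Answer: no

Derivation:
Check each piece cell at anchor (4, 4):
  offset (0,0) -> (4,4): empty -> OK
  offset (0,1) -> (4,5): occupied ('#') -> FAIL
  offset (0,2) -> (4,6): occupied ('#') -> FAIL
  offset (1,0) -> (5,4): empty -> OK
All cells valid: no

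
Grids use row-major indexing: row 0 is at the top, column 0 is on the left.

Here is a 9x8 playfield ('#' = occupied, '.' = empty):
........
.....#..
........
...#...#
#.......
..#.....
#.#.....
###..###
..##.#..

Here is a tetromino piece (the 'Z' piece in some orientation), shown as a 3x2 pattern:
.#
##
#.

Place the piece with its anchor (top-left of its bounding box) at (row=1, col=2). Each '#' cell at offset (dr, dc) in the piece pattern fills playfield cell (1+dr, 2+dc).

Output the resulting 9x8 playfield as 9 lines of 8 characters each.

Answer: ........
...#.#..
..##....
..##...#
#.......
..#.....
#.#.....
###..###
..##.#..

Derivation:
Fill (1+0,2+1) = (1,3)
Fill (1+1,2+0) = (2,2)
Fill (1+1,2+1) = (2,3)
Fill (1+2,2+0) = (3,2)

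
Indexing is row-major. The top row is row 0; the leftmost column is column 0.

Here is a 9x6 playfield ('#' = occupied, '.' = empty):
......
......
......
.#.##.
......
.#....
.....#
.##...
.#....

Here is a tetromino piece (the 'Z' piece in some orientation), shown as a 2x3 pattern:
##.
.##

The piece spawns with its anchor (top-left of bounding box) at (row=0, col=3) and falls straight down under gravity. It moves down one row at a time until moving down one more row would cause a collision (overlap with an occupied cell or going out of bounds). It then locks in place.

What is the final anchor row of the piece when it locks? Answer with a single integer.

Spawn at (row=0, col=3). Try each row:
  row 0: fits
  row 1: fits
  row 2: blocked -> lock at row 1

Answer: 1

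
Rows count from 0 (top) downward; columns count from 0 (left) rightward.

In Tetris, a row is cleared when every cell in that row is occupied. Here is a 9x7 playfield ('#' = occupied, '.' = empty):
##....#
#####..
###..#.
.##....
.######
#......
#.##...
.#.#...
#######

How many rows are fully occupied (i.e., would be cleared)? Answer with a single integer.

Answer: 1

Derivation:
Check each row:
  row 0: 4 empty cells -> not full
  row 1: 2 empty cells -> not full
  row 2: 3 empty cells -> not full
  row 3: 5 empty cells -> not full
  row 4: 1 empty cell -> not full
  row 5: 6 empty cells -> not full
  row 6: 4 empty cells -> not full
  row 7: 5 empty cells -> not full
  row 8: 0 empty cells -> FULL (clear)
Total rows cleared: 1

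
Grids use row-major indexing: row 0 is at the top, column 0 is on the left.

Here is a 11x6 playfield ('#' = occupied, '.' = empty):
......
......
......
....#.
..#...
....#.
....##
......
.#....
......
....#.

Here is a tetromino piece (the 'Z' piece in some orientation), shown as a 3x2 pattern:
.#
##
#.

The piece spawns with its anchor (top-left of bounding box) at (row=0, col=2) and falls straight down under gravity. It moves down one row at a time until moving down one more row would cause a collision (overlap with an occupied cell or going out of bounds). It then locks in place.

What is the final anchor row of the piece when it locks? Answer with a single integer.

Answer: 1

Derivation:
Spawn at (row=0, col=2). Try each row:
  row 0: fits
  row 1: fits
  row 2: blocked -> lock at row 1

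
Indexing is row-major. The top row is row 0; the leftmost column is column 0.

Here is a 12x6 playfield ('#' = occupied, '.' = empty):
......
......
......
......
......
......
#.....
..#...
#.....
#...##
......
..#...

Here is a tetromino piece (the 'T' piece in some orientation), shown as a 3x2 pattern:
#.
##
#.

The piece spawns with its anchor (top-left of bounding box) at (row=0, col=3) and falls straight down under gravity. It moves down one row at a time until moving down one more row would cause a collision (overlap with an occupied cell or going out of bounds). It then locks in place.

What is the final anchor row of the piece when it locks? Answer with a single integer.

Answer: 7

Derivation:
Spawn at (row=0, col=3). Try each row:
  row 0: fits
  row 1: fits
  row 2: fits
  row 3: fits
  row 4: fits
  row 5: fits
  row 6: fits
  row 7: fits
  row 8: blocked -> lock at row 7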